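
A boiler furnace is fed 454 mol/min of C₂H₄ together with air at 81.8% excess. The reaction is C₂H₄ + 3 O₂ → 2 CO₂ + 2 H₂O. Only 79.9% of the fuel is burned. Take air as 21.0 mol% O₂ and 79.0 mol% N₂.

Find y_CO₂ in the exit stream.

Stoichiometric O₂ = 3 × 454 = 1362 mol/min; O₂ fed = 1362 × 1.818 = 2476 mol/min.
N₂ fed = 2476 × 79/21 = 9315 mol/min.
Fuel reacted = 0.799 × 454 → ξ = 362.7 mol/min.
Outlet (n = n₀ + ν ξ):
  C₂H₄: 454 − 1(362.7) = 91.25
  O₂: 2476 − 3(362.7) = 1388
  N₂: 9315 (inert)
  CO₂: 0 + 2(362.7) = 725.5
  H₂O: 0 + 2(362.7) = 725.5
Total out = 12250 mol/min; y_CO₂ = 725.5 / 12250 = 0.05925.

0.0592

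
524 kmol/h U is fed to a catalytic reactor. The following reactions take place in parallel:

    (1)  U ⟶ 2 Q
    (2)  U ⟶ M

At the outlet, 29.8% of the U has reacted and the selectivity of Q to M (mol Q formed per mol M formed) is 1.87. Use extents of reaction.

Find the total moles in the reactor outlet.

599 kmol/h

Conversion of U: U consumed = 0.298 × 524 = 156.2 kmol/h = 1ξ₁ + 1ξ₂.
Selectivity: 2ξ₁ / (1ξ₂) = 1.87 → ξ₁ = 0.935 ξ₂.
Substitute: (1·0.935 + 1) ξ₂ = 156.2 → ξ₂ = 80.7 kmol/h, ξ₁ = 75.45 kmol/h.
Outlet amounts (n = n₀ + Σ ν·ξ):
  U: 524 − 1(75.45) − 1(80.7) = 367.8
  Q: 0 + 2(75.45) = 150.9
  M: 0 + 1(80.7) = 80.7
Total out = 367.8 + 150.9 + 80.7 = 599.5 kmol/h.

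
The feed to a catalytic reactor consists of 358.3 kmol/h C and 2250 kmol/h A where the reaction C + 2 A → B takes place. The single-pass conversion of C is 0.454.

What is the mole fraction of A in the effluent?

C reacted = 0.454 × 358.3 = 162.7 kmol/h; ν_C = −1, so ξ = 162.7/1 = 162.7 kmol/h.
Outlet amounts (n = n₀ + ν ξ):
  C: 358.3 − 1(162.7) = 195.6
  A: 2250 − 2(162.7) = 1925
  B: 0 + 1(162.7) = 162.7
Total out = 2283 kmol/h; y_A = 1925 / 2283 = 0.8431.

0.843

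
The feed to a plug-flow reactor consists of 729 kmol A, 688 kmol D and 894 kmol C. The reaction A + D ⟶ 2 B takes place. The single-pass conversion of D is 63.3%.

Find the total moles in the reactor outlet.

2310 kmol

D reacted = 0.633 × 688 = 435.5 kmol; ν_D = −1, so ξ = 435.5/1 = 435.5 kmol.
Outlet amounts (n = n₀ + ν ξ):
  A: 729 − 1(435.5) = 293.5
  D: 688 − 1(435.5) = 252.5
  B: 0 + 2(435.5) = 871
  C: 894 (inert)
Total out = 293.5 + 252.5 + 871 + 894 = 2311 kmol.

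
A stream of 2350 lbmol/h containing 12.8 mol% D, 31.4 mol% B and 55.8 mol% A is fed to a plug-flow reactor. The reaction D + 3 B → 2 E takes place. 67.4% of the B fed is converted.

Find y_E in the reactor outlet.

B reacted = 0.674 × 737.9 = 497.3 lbmol/h; ν_B = −3, so ξ = 497.3/3 = 165.8 lbmol/h.
Outlet amounts (n = n₀ + ν ξ):
  D: 300.8 − 1(165.8) = 135
  B: 737.9 − 3(165.8) = 240.6
  E: 0 + 2(165.8) = 331.6
  A: 1311 (inert)
Total out = 2018 lbmol/h; y_E = 331.6 / 2018 = 0.1643.

0.164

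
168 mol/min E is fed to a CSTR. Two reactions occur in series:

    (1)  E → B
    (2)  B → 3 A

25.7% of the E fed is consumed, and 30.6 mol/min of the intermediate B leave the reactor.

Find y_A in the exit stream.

0.195

Conversion of E: E consumed = 1ξ₁ = 0.257 × 168 → ξ₁ = 43.18 mol/min.
B balance: n_B = 0 + 1ξ₁ − 1ξ₂ = 30.6 → ξ₂ = (1·43.18 − 30.6)/1 = 12.58 mol/min.
Outlet amounts (n = n₀ + Σ ν·ξ):
  E: 168 − 1(43.18) = 124.8
  B: 0 + 1(43.18) − 1(12.58) = 30.6
  A: 0 + 3(12.58) = 37.73
Total out = 193.2 mol/min; y_A = 37.73 / 193.2 = 0.1953.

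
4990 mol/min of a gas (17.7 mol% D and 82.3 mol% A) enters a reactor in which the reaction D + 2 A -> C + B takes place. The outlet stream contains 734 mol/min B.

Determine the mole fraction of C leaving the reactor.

0.172

For B: n = n₀ + 1ξ → 734 = 0 + 1ξ, giving ξ = 734 mol/min.
Outlet amounts (n = n₀ + ν ξ):
  D: 883.2 − 1(734) = 149.2
  A: 4107 − 2(734) = 2639
  C: 0 + 1(734) = 734
  B: 0 + 1(734) = 734
Total out = 4256 mol/min; y_C = 734 / 4256 = 0.1725.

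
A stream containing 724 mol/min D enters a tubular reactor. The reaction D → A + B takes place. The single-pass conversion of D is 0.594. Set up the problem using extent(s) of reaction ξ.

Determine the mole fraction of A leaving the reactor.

0.373

D reacted = 0.594 × 724 = 430.1 mol/min; ν_D = −1, so ξ = 430.1/1 = 430.1 mol/min.
Outlet amounts (n = n₀ + ν ξ):
  D: 724 − 1(430.1) = 293.9
  A: 0 + 1(430.1) = 430.1
  B: 0 + 1(430.1) = 430.1
Total out = 1154 mol/min; y_A = 430.1 / 1154 = 0.3726.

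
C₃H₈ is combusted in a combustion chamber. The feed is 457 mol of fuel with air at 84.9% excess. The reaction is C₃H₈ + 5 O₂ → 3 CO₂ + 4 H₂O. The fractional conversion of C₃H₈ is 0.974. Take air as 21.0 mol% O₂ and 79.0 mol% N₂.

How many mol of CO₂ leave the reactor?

Stoichiometric O₂ = 5 × 457 = 2285 mol; O₂ fed = 2285 × 1.849 = 4225 mol.
N₂ fed = 4225 × 79/21 = 15890 mol.
Fuel reacted = 0.974 × 457 → ξ = 445.1 mol.
Outlet (n = n₀ + ν ξ):
  C₃H₈: 457 − 1(445.1) = 11.88
  O₂: 4225 − 5(445.1) = 1999
  N₂: 15890 (inert)
  CO₂: 0 + 3(445.1) = 1335
  H₂O: 0 + 4(445.1) = 1780

1340 mol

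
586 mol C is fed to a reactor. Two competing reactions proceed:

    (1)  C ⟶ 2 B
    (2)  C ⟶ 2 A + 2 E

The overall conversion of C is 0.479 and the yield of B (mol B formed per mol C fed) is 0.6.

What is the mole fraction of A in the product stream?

Yield of B: 2ξ₁ / 586 = 0.6 → ξ₁ = 175.8 mol.
Conversion of C: 1ξ₁ + 1ξ₂ = 0.479 × 586 = 280.7 → ξ₂ = 104.9 mol.
Outlet amounts (n = n₀ + Σ ν·ξ):
  C: 586 − 1(175.8) − 1(104.9) = 305.3
  B: 0 + 2(175.8) = 351.6
  A: 0 + 2(104.9) = 209.8
  E: 0 + 2(104.9) = 209.8
Total out = 1076 mol; y_A = 209.8 / 1076 = 0.1949.

0.195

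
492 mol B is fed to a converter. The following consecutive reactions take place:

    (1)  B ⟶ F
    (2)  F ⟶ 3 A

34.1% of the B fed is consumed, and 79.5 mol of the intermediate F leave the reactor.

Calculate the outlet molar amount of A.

Conversion of B: B consumed = 1ξ₁ = 0.341 × 492 → ξ₁ = 167.8 mol.
F balance: n_F = 0 + 1ξ₁ − 1ξ₂ = 79.5 → ξ₂ = (1·167.8 − 79.5)/1 = 88.27 mol.
Outlet amounts (n = n₀ + Σ ν·ξ):
  B: 492 − 1(167.8) = 324.2
  F: 0 + 1(167.8) − 1(88.27) = 79.5
  A: 0 + 3(88.27) = 264.8

265 mol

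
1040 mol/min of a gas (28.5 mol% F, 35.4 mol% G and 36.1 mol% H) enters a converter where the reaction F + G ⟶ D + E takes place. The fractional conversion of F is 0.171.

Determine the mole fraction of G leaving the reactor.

0.305

F reacted = 0.171 × 296.4 = 50.68 mol/min; ν_F = −1, so ξ = 50.68/1 = 50.68 mol/min.
Outlet amounts (n = n₀ + ν ξ):
  F: 296.4 − 1(50.68) = 245.7
  G: 368.2 − 1(50.68) = 317.5
  D: 0 + 1(50.68) = 50.68
  E: 0 + 1(50.68) = 50.68
  H: 375.4 (inert)
Total out = 1040 mol/min; y_G = 317.5 / 1040 = 0.3053.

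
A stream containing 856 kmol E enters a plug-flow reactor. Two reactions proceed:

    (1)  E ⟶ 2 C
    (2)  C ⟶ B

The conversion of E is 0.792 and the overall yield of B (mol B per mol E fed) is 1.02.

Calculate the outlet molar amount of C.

Conversion of E: E consumed = 1ξ₁ = 0.792 × 856 → ξ₁ = 678 kmol.
Yield of B: 1ξ₂ / 856 = 1.02 → ξ₂ = 873.1 kmol.
Outlet amounts (n = n₀ + Σ ν·ξ):
  E: 856 − 1(678) = 178
  C: 0 + 2(678) − 1(873.1) = 482.8
  B: 0 + 1(873.1) = 873.1

483 kmol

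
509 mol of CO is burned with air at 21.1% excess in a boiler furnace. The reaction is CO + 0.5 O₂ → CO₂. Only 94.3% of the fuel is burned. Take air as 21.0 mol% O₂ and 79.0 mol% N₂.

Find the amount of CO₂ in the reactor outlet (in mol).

Stoichiometric O₂ = 0.5 × 509 = 254.5 mol; O₂ fed = 254.5 × 1.211 = 308.2 mol.
N₂ fed = 308.2 × 79/21 = 1159 mol.
Fuel reacted = 0.943 × 509 → ξ = 480 mol.
Outlet (n = n₀ + ν ξ):
  CO: 509 − 1(480) = 29.01
  O₂: 308.2 − 0.5(480) = 68.21
  N₂: 1159 (inert)
  CO₂: 0 + 1(480) = 480

480 mol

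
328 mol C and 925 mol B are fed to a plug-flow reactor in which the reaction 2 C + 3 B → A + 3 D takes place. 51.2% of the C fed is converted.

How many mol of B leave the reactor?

C reacted = 0.512 × 328 = 167.9 mol; ν_C = −2, so ξ = 167.9/2 = 83.97 mol.
Outlet amounts (n = n₀ + ν ξ):
  C: 328 − 2(83.97) = 160.1
  B: 925 − 3(83.97) = 673.1
  A: 0 + 1(83.97) = 83.97
  D: 0 + 3(83.97) = 251.9

673 mol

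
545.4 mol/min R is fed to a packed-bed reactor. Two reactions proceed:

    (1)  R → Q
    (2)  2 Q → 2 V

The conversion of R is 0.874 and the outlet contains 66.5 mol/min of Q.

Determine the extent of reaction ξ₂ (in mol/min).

Conversion of R: R consumed = 1ξ₁ = 0.874 × 545.4 → ξ₁ = 476.7 mol/min.
Q balance: n_Q = 0 + 1ξ₁ − 2ξ₂ = 66.5 → ξ₂ = (1·476.7 − 66.5)/2 = 205.1 mol/min.
Outlet amounts (n = n₀ + Σ ν·ξ):
  R: 545.4 − 1(476.7) = 68.72
  Q: 0 + 1(476.7) − 2(205.1) = 66.5
  V: 0 + 2(205.1) = 410.2

ξ₂ = 205 mol/min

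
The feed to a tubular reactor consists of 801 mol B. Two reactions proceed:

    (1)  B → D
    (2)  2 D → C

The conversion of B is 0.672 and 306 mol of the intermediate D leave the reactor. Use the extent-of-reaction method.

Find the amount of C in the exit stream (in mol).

Conversion of B: B consumed = 1ξ₁ = 0.672 × 801 → ξ₁ = 538.3 mol.
D balance: n_D = 0 + 1ξ₁ − 2ξ₂ = 306 → ξ₂ = (1·538.3 − 306)/2 = 116.1 mol.
Outlet amounts (n = n₀ + Σ ν·ξ):
  B: 801 − 1(538.3) = 262.7
  D: 0 + 1(538.3) − 2(116.1) = 306
  C: 0 + 1(116.1) = 116.1

116 mol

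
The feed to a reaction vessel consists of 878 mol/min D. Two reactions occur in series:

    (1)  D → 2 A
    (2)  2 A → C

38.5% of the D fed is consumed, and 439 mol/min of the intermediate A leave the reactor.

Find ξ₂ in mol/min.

ξ₂ = 119 mol/min

Conversion of D: D consumed = 1ξ₁ = 0.385 × 878 → ξ₁ = 338 mol/min.
A balance: n_A = 0 + 2ξ₁ − 2ξ₂ = 439 → ξ₂ = (2·338 − 439)/2 = 118.5 mol/min.
Outlet amounts (n = n₀ + Σ ν·ξ):
  D: 878 − 1(338) = 540
  A: 0 + 2(338) − 2(118.5) = 439
  C: 0 + 1(118.5) = 118.5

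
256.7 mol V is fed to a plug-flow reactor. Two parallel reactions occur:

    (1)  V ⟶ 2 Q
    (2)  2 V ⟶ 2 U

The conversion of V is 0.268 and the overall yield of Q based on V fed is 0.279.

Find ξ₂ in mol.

Yield of Q: 2ξ₁ / 256.7 = 0.279 → ξ₁ = 35.81 mol.
Conversion of V: 1ξ₁ + 2ξ₂ = 0.268 × 256.7 = 68.8 → ξ₂ = 16.49 mol.
Outlet amounts (n = n₀ + Σ ν·ξ):
  V: 256.7 − 1(35.81) − 2(16.49) = 187.9
  Q: 0 + 2(35.81) = 71.62
  U: 0 + 2(16.49) = 32.99

ξ₂ = 16.5 mol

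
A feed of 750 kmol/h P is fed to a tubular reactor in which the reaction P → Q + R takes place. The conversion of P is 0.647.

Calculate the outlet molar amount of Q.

P reacted = 0.647 × 750 = 485.2 kmol/h; ν_P = −1, so ξ = 485.2/1 = 485.2 kmol/h.
Outlet amounts (n = n₀ + ν ξ):
  P: 750 − 1(485.2) = 264.8
  Q: 0 + 1(485.2) = 485.2
  R: 0 + 1(485.2) = 485.2

485 kmol/h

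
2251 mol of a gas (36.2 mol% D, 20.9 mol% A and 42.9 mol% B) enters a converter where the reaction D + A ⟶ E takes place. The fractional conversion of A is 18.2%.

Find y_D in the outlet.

A reacted = 0.182 × 470.5 = 85.62 mol; ν_A = −1, so ξ = 85.62/1 = 85.62 mol.
Outlet amounts (n = n₀ + ν ξ):
  D: 814.9 − 1(85.62) = 729.2
  A: 470.5 − 1(85.62) = 384.8
  E: 0 + 1(85.62) = 85.62
  B: 965.7 (inert)
Total out = 2165 mol; y_D = 729.2 / 2165 = 0.3368.

0.337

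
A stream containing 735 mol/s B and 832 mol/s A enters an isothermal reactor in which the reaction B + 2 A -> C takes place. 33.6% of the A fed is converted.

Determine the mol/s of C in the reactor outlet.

140 mol/s

A reacted = 0.336 × 832 = 279.6 mol/s; ν_A = −2, so ξ = 279.6/2 = 139.8 mol/s.
Outlet amounts (n = n₀ + ν ξ):
  B: 735 − 1(139.8) = 595.2
  A: 832 − 2(139.8) = 552.4
  C: 0 + 1(139.8) = 139.8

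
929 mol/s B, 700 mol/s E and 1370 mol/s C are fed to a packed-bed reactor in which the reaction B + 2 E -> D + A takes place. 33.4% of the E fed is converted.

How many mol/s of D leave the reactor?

117 mol/s

E reacted = 0.334 × 700 = 233.8 mol/s; ν_E = −2, so ξ = 233.8/2 = 116.9 mol/s.
Outlet amounts (n = n₀ + ν ξ):
  B: 929 − 1(116.9) = 812.1
  E: 700 − 2(116.9) = 466.2
  D: 0 + 1(116.9) = 116.9
  A: 0 + 1(116.9) = 116.9
  C: 1370 (inert)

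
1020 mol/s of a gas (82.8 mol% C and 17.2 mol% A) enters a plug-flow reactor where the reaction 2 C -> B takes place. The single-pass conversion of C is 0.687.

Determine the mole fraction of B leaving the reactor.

C reacted = 0.687 × 844.6 = 580.2 mol/s; ν_C = −2, so ξ = 580.2/2 = 290.1 mol/s.
Outlet amounts (n = n₀ + ν ξ):
  C: 844.6 − 2(290.1) = 264.3
  B: 0 + 1(290.1) = 290.1
  A: 175.4 (inert)
Total out = 729.9 mol/s; y_B = 290.1 / 729.9 = 0.3975.

0.397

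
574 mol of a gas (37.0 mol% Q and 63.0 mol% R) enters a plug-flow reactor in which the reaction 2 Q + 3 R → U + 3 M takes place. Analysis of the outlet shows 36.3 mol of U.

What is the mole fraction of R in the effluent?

For U: n = n₀ + 1ξ → 36.3 = 0 + 1ξ, giving ξ = 36.3 mol.
Outlet amounts (n = n₀ + ν ξ):
  Q: 212.4 − 2(36.3) = 139.8
  R: 361.6 − 3(36.3) = 252.7
  U: 0 + 1(36.3) = 36.3
  M: 0 + 3(36.3) = 108.9
Total out = 537.7 mol; y_R = 252.7 / 537.7 = 0.47.

0.47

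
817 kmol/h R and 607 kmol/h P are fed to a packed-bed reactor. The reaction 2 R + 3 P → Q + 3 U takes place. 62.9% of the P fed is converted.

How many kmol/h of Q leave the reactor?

127 kmol/h

P reacted = 0.629 × 607 = 381.8 kmol/h; ν_P = −3, so ξ = 381.8/3 = 127.3 kmol/h.
Outlet amounts (n = n₀ + ν ξ):
  R: 817 − 2(127.3) = 562.5
  P: 607 − 3(127.3) = 225.2
  Q: 0 + 1(127.3) = 127.3
  U: 0 + 3(127.3) = 381.8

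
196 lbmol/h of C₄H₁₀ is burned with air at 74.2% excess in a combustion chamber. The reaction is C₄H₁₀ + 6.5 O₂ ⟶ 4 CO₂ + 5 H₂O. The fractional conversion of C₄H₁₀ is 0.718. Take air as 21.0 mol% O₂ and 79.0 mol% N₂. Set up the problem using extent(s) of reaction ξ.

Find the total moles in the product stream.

11000 lbmol/h

Stoichiometric O₂ = 6.5 × 196 = 1274 lbmol/h; O₂ fed = 1274 × 1.742 = 2219 lbmol/h.
N₂ fed = 2219 × 79/21 = 8349 lbmol/h.
Fuel reacted = 0.718 × 196 → ξ = 140.7 lbmol/h.
Outlet (n = n₀ + ν ξ):
  C₄H₁₀: 196 − 1(140.7) = 55.27
  O₂: 2219 − 6.5(140.7) = 1305
  N₂: 8349 (inert)
  CO₂: 0 + 4(140.7) = 562.9
  H₂O: 0 + 5(140.7) = 703.6
Total out = 55.27 + 1305 + 8349 + 562.9 + 703.6 = 10980 lbmol/h.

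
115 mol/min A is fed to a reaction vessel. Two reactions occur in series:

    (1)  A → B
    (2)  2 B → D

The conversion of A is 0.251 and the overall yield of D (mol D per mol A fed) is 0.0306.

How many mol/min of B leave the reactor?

21.8 mol/min

Conversion of A: A consumed = 1ξ₁ = 0.251 × 115 → ξ₁ = 28.86 mol/min.
Yield of D: 1ξ₂ / 115 = 0.0306 → ξ₂ = 3.519 mol/min.
Outlet amounts (n = n₀ + Σ ν·ξ):
  A: 115 − 1(28.86) = 86.14
  B: 0 + 1(28.86) − 2(3.519) = 21.83
  D: 0 + 1(3.519) = 3.519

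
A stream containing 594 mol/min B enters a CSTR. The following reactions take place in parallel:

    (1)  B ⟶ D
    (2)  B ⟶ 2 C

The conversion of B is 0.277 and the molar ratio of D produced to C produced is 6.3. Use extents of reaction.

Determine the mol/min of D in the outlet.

Conversion of B: B consumed = 0.277 × 594 = 164.5 mol/min = 1ξ₁ + 1ξ₂.
Selectivity: 1ξ₁ / (2ξ₂) = 6.3 → ξ₁ = 12.6 ξ₂.
Substitute: (1·12.6 + 1) ξ₂ = 164.5 → ξ₂ = 12.1 mol/min, ξ₁ = 152.4 mol/min.
Outlet amounts (n = n₀ + Σ ν·ξ):
  B: 594 − 1(152.4) − 1(12.1) = 429.5
  D: 0 + 1(152.4) = 152.4
  C: 0 + 2(12.1) = 24.2

152 mol/min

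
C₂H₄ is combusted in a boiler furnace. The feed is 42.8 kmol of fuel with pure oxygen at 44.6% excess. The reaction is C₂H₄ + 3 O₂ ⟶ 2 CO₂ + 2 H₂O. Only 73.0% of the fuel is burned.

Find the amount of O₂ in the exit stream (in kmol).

91.9 kmol

Stoichiometric O₂ = 3 × 42.8 = 128.4 kmol; O₂ fed = 128.4 × 1.446 = 185.7 kmol.
Fuel reacted = 0.73 × 42.8 → ξ = 31.24 kmol.
Outlet (n = n₀ + ν ξ):
  C₂H₄: 42.8 − 1(31.24) = 11.56
  O₂: 185.7 − 3(31.24) = 91.93
  CO₂: 0 + 2(31.24) = 62.49
  H₂O: 0 + 2(31.24) = 62.49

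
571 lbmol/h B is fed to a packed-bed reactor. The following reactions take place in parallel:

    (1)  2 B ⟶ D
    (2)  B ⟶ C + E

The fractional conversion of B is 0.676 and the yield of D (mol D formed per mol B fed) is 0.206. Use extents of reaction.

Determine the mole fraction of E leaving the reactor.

Yield of D: 1ξ₁ / 571 = 0.206 → ξ₁ = 117.6 lbmol/h.
Conversion of B: 2ξ₁ + 1ξ₂ = 0.676 × 571 = 386 → ξ₂ = 150.7 lbmol/h.
Outlet amounts (n = n₀ + Σ ν·ξ):
  B: 571 − 2(117.6) − 1(150.7) = 185
  D: 0 + 1(117.6) = 117.6
  C: 0 + 1(150.7) = 150.7
  E: 0 + 1(150.7) = 150.7
Total out = 604.1 lbmol/h; y_E = 150.7 / 604.1 = 0.2495.

0.25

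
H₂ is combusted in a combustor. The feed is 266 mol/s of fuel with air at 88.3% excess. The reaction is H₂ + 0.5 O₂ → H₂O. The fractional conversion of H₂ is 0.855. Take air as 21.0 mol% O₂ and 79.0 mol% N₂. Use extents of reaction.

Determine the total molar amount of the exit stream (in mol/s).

Stoichiometric O₂ = 0.5 × 266 = 133 mol/s; O₂ fed = 133 × 1.883 = 250.4 mol/s.
N₂ fed = 250.4 × 79/21 = 942.1 mol/s.
Fuel reacted = 0.855 × 266 → ξ = 227.4 mol/s.
Outlet (n = n₀ + ν ξ):
  H₂: 266 − 1(227.4) = 38.57
  O₂: 250.4 − 0.5(227.4) = 136.7
  N₂: 942.1 (inert)
  H₂O: 0 + 1(227.4) = 227.4
Total out = 38.57 + 136.7 + 942.1 + 227.4 = 1345 mol/s.

1340 mol/s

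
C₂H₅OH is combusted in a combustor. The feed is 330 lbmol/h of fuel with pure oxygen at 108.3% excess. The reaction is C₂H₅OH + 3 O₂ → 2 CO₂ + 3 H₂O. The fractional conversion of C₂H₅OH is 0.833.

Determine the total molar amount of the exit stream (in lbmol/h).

Stoichiometric O₂ = 3 × 330 = 990 lbmol/h; O₂ fed = 990 × 2.083 = 2062 lbmol/h.
Fuel reacted = 0.833 × 330 → ξ = 274.9 lbmol/h.
Outlet (n = n₀ + ν ξ):
  C₂H₅OH: 330 − 1(274.9) = 55.11
  O₂: 2062 − 3(274.9) = 1238
  CO₂: 0 + 2(274.9) = 549.8
  H₂O: 0 + 3(274.9) = 824.7
Total out = 55.11 + 1238 + 549.8 + 824.7 = 2667 lbmol/h.

2670 lbmol/h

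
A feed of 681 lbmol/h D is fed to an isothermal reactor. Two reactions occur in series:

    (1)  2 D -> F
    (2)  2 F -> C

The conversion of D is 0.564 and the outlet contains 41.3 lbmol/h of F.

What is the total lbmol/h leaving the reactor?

Conversion of D: D consumed = 2ξ₁ = 0.564 × 681 → ξ₁ = 192 lbmol/h.
F balance: n_F = 0 + 1ξ₁ − 2ξ₂ = 41.3 → ξ₂ = (1·192 − 41.3)/2 = 75.37 lbmol/h.
Outlet amounts (n = n₀ + Σ ν·ξ):
  D: 681 − 2(192) = 296.9
  F: 0 + 1(192) − 2(75.37) = 41.3
  C: 0 + 1(75.37) = 75.37
Total out = 296.9 + 41.3 + 75.37 = 413.6 lbmol/h.

414 lbmol/h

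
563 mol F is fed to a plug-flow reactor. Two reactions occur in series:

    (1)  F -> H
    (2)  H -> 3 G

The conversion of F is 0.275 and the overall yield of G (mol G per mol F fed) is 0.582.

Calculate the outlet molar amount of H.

Conversion of F: F consumed = 1ξ₁ = 0.275 × 563 → ξ₁ = 154.8 mol.
Yield of G: 3ξ₂ / 563 = 0.582 → ξ₂ = 109.2 mol.
Outlet amounts (n = n₀ + Σ ν·ξ):
  F: 563 − 1(154.8) = 408.2
  H: 0 + 1(154.8) − 1(109.2) = 45.6
  G: 0 + 3(109.2) = 327.7

45.6 mol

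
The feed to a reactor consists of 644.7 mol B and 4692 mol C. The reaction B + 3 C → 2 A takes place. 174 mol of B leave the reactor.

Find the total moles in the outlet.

For B: n = n₀ − 1ξ → 174 = 644.7 − 1ξ, giving ξ = 470.7 mol.
Outlet amounts (n = n₀ + ν ξ):
  B: 644.7 − 1(470.7) = 174
  C: 4692 − 3(470.7) = 3280
  A: 0 + 2(470.7) = 941.4
Total out = 174 + 3280 + 941.4 = 4395 mol.

4400 mol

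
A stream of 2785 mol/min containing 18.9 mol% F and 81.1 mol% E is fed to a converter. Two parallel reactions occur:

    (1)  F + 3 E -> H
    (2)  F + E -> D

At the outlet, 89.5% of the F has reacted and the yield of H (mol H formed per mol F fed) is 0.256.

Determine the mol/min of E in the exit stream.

Yield of H: 1ξ₁ / 526.4 = 0.256 → ξ₁ = 134.7 mol/min.
Conversion of F: 1ξ₁ + 1ξ₂ = 0.895 × 526.4 = 471.1 → ξ₂ = 336.3 mol/min.
Outlet amounts (n = n₀ + Σ ν·ξ):
  F: 526.4 − 1(134.7) − 1(336.3) = 55.27
  E: 2259 − 3(134.7) − 1(336.3) = 1518
  H: 0 + 1(134.7) = 134.7
  D: 0 + 1(336.3) = 336.3

1520 mol/min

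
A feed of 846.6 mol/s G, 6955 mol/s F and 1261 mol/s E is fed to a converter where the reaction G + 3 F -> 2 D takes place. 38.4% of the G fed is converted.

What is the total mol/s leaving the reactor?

G reacted = 0.384 × 846.6 = 325.1 mol/s; ν_G = −1, so ξ = 325.1/1 = 325.1 mol/s.
Outlet amounts (n = n₀ + ν ξ):
  G: 846.6 − 1(325.1) = 521.5
  F: 6955 − 3(325.1) = 5980
  D: 0 + 2(325.1) = 650.2
  E: 1261 (inert)
Total out = 521.5 + 5980 + 650.2 + 1261 = 8412 mol/s.

8410 mol/s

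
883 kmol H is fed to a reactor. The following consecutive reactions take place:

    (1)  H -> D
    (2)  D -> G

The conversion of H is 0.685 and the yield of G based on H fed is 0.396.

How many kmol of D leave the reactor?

255 kmol

Conversion of H: H consumed = 1ξ₁ = 0.685 × 883 → ξ₁ = 604.9 kmol.
Yield of G: 1ξ₂ / 883 = 0.396 → ξ₂ = 349.7 kmol.
Outlet amounts (n = n₀ + Σ ν·ξ):
  H: 883 − 1(604.9) = 278.1
  D: 0 + 1(604.9) − 1(349.7) = 255.2
  G: 0 + 1(349.7) = 349.7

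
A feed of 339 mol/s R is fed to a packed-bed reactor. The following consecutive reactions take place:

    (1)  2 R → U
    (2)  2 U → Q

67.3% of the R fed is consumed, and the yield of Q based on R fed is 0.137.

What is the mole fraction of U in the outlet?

0.119

Conversion of R: R consumed = 2ξ₁ = 0.673 × 339 → ξ₁ = 114.1 mol/s.
Yield of Q: 1ξ₂ / 339 = 0.137 → ξ₂ = 46.44 mol/s.
Outlet amounts (n = n₀ + Σ ν·ξ):
  R: 339 − 2(114.1) = 110.9
  U: 0 + 1(114.1) − 2(46.44) = 21.19
  Q: 0 + 1(46.44) = 46.44
Total out = 178.5 mol/s; y_U = 21.19 / 178.5 = 0.1187.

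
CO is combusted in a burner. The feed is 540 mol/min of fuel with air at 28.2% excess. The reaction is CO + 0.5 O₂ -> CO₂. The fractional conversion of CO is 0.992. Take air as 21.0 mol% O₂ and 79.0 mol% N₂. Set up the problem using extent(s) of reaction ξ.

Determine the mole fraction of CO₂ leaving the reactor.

0.279

Stoichiometric O₂ = 0.5 × 540 = 270 mol/min; O₂ fed = 270 × 1.282 = 346.1 mol/min.
N₂ fed = 346.1 × 79/21 = 1302 mol/min.
Fuel reacted = 0.992 × 540 → ξ = 535.7 mol/min.
Outlet (n = n₀ + ν ξ):
  CO: 540 − 1(535.7) = 4.32
  O₂: 346.1 − 0.5(535.7) = 78.3
  N₂: 1302 (inert)
  CO₂: 0 + 1(535.7) = 535.7
Total out = 1920 mol/min; y_CO₂ = 535.7 / 1920 = 0.2789.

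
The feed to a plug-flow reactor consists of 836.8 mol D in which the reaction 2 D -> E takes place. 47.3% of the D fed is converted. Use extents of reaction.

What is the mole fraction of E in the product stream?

D reacted = 0.473 × 836.8 = 395.8 mol; ν_D = −2, so ξ = 395.8/2 = 197.9 mol.
Outlet amounts (n = n₀ + ν ξ):
  D: 836.8 − 2(197.9) = 441
  E: 0 + 1(197.9) = 197.9
Total out = 638.9 mol; y_E = 197.9 / 638.9 = 0.3098.

0.31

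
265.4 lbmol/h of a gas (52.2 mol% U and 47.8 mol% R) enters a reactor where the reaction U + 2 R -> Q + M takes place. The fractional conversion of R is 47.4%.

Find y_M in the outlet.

0.128

R reacted = 0.474 × 126.9 = 60.13 lbmol/h; ν_R = −2, so ξ = 60.13/2 = 30.07 lbmol/h.
Outlet amounts (n = n₀ + ν ξ):
  U: 138.5 − 1(30.07) = 108.5
  R: 126.9 − 2(30.07) = 66.73
  Q: 0 + 1(30.07) = 30.07
  M: 0 + 1(30.07) = 30.07
Total out = 235.3 lbmol/h; y_M = 30.07 / 235.3 = 0.1278.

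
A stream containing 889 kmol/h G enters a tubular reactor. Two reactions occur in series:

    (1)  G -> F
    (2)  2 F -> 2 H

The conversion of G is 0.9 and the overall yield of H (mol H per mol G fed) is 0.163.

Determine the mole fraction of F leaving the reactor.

0.737

Conversion of G: G consumed = 1ξ₁ = 0.9 × 889 → ξ₁ = 800.1 kmol/h.
Yield of H: 2ξ₂ / 889 = 0.163 → ξ₂ = 72.45 kmol/h.
Outlet amounts (n = n₀ + Σ ν·ξ):
  G: 889 − 1(800.1) = 88.9
  F: 0 + 1(800.1) − 2(72.45) = 655.2
  H: 0 + 2(72.45) = 144.9
Total out = 889 kmol/h; y_F = 655.2 / 889 = 0.737.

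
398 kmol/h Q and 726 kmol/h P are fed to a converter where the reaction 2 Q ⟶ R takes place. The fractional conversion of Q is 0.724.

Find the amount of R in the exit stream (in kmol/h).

144 kmol/h

Q reacted = 0.724 × 398 = 288.2 kmol/h; ν_Q = −2, so ξ = 288.2/2 = 144.1 kmol/h.
Outlet amounts (n = n₀ + ν ξ):
  Q: 398 − 2(144.1) = 109.8
  R: 0 + 1(144.1) = 144.1
  P: 726 (inert)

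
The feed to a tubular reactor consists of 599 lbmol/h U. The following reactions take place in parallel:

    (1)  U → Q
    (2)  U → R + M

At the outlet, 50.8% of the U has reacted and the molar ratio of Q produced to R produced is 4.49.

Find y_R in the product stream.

0.0847

Conversion of U: U consumed = 0.508 × 599 = 304.3 lbmol/h = 1ξ₁ + 1ξ₂.
Selectivity: 1ξ₁ / (1ξ₂) = 4.49 → ξ₁ = 4.49 ξ₂.
Substitute: (1·4.49 + 1) ξ₂ = 304.3 → ξ₂ = 55.43 lbmol/h, ξ₁ = 248.9 lbmol/h.
Outlet amounts (n = n₀ + Σ ν·ξ):
  U: 599 − 1(248.9) − 1(55.43) = 294.7
  Q: 0 + 1(248.9) = 248.9
  R: 0 + 1(55.43) = 55.43
  M: 0 + 1(55.43) = 55.43
Total out = 654.4 lbmol/h; y_R = 55.43 / 654.4 = 0.08469.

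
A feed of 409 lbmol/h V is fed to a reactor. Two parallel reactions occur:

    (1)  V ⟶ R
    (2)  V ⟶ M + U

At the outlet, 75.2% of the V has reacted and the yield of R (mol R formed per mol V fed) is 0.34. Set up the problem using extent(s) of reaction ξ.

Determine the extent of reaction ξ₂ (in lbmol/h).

Yield of R: 1ξ₁ / 409 = 0.34 → ξ₁ = 139.1 lbmol/h.
Conversion of V: 1ξ₁ + 1ξ₂ = 0.752 × 409 = 307.6 → ξ₂ = 168.5 lbmol/h.
Outlet amounts (n = n₀ + Σ ν·ξ):
  V: 409 − 1(139.1) − 1(168.5) = 101.4
  R: 0 + 1(139.1) = 139.1
  M: 0 + 1(168.5) = 168.5
  U: 0 + 1(168.5) = 168.5

ξ₂ = 169 lbmol/h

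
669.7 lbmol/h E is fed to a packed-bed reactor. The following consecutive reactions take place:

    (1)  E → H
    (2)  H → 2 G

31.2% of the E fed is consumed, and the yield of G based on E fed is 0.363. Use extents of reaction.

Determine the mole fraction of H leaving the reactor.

0.11

Conversion of E: E consumed = 1ξ₁ = 0.312 × 669.7 → ξ₁ = 208.9 lbmol/h.
Yield of G: 2ξ₂ / 669.7 = 0.363 → ξ₂ = 121.6 lbmol/h.
Outlet amounts (n = n₀ + Σ ν·ξ):
  E: 669.7 − 1(208.9) = 460.8
  H: 0 + 1(208.9) − 1(121.6) = 87.4
  G: 0 + 2(121.6) = 243.1
Total out = 791.3 lbmol/h; y_H = 87.4 / 791.3 = 0.1105.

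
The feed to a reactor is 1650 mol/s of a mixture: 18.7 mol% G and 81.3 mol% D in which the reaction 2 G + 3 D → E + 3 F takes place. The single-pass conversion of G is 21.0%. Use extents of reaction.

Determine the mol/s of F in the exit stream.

97.2 mol/s

G reacted = 0.21 × 308.6 = 64.8 mol/s; ν_G = −2, so ξ = 64.8/2 = 32.4 mol/s.
Outlet amounts (n = n₀ + ν ξ):
  G: 308.6 − 2(32.4) = 243.8
  D: 1341 − 3(32.4) = 1244
  E: 0 + 1(32.4) = 32.4
  F: 0 + 3(32.4) = 97.19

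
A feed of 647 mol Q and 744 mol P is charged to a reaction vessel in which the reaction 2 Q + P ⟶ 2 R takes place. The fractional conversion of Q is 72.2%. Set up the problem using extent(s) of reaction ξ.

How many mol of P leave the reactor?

510 mol

Q reacted = 0.722 × 647 = 467.1 mol; ν_Q = −2, so ξ = 467.1/2 = 233.6 mol.
Outlet amounts (n = n₀ + ν ξ):
  Q: 647 − 2(233.6) = 179.9
  P: 744 − 1(233.6) = 510.4
  R: 0 + 2(233.6) = 467.1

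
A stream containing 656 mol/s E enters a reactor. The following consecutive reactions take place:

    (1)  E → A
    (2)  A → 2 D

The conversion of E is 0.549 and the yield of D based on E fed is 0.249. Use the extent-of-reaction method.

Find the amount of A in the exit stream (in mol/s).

Conversion of E: E consumed = 1ξ₁ = 0.549 × 656 → ξ₁ = 360.1 mol/s.
Yield of D: 2ξ₂ / 656 = 0.249 → ξ₂ = 81.67 mol/s.
Outlet amounts (n = n₀ + Σ ν·ξ):
  E: 656 − 1(360.1) = 295.9
  A: 0 + 1(360.1) − 1(81.67) = 278.5
  D: 0 + 2(81.67) = 163.3

278 mol/s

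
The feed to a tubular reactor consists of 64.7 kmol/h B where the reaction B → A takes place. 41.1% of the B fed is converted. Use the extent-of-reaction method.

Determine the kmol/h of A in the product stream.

B reacted = 0.411 × 64.7 = 26.59 kmol/h; ν_B = −1, so ξ = 26.59/1 = 26.59 kmol/h.
Outlet amounts (n = n₀ + ν ξ):
  B: 64.7 − 1(26.59) = 38.11
  A: 0 + 1(26.59) = 26.59

26.6 kmol/h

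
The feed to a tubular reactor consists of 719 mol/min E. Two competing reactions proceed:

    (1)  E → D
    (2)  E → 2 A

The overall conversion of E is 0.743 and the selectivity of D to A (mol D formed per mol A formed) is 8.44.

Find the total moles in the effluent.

Conversion of E: E consumed = 0.743 × 719 = 534.2 mol/min = 1ξ₁ + 1ξ₂.
Selectivity: 1ξ₁ / (2ξ₂) = 8.44 → ξ₁ = 16.88 ξ₂.
Substitute: (1·16.88 + 1) ξ₂ = 534.2 → ξ₂ = 29.88 mol/min, ξ₁ = 504.3 mol/min.
Outlet amounts (n = n₀ + Σ ν·ξ):
  E: 719 − 1(504.3) − 1(29.88) = 184.8
  D: 0 + 1(504.3) = 504.3
  A: 0 + 2(29.88) = 59.76
Total out = 184.8 + 504.3 + 59.76 = 748.9 mol/min.

749 mol/min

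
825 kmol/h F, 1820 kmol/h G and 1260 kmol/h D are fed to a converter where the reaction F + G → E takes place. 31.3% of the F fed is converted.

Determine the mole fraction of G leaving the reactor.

0.428

F reacted = 0.313 × 825 = 258.2 kmol/h; ν_F = −1, so ξ = 258.2/1 = 258.2 kmol/h.
Outlet amounts (n = n₀ + ν ξ):
  F: 825 − 1(258.2) = 566.8
  G: 1820 − 1(258.2) = 1562
  E: 0 + 1(258.2) = 258.2
  D: 1260 (inert)
Total out = 3647 kmol/h; y_G = 1562 / 3647 = 0.4283.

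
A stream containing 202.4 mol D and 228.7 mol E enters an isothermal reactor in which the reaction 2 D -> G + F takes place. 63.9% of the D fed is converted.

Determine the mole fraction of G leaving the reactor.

D reacted = 0.639 × 202.4 = 129.3 mol; ν_D = −2, so ξ = 129.3/2 = 64.67 mol.
Outlet amounts (n = n₀ + ν ξ):
  D: 202.4 − 2(64.67) = 73.07
  G: 0 + 1(64.67) = 64.67
  F: 0 + 1(64.67) = 64.67
  E: 228.7 (inert)
Total out = 431.1 mol; y_G = 64.67 / 431.1 = 0.15.

0.15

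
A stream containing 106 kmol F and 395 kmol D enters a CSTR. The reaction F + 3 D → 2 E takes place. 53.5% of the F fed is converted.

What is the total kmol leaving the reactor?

388 kmol

F reacted = 0.535 × 106 = 56.71 kmol; ν_F = −1, so ξ = 56.71/1 = 56.71 kmol.
Outlet amounts (n = n₀ + ν ξ):
  F: 106 − 1(56.71) = 49.29
  D: 395 − 3(56.71) = 224.9
  E: 0 + 2(56.71) = 113.4
Total out = 49.29 + 224.9 + 113.4 = 387.6 kmol.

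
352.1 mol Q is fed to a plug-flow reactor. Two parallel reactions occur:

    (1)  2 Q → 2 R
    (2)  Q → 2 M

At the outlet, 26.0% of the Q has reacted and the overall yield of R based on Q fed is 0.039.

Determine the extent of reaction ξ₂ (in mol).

ξ₂ = 77.8 mol

Yield of R: 2ξ₁ / 352.1 = 0.039 → ξ₁ = 6.866 mol.
Conversion of Q: 2ξ₁ + 1ξ₂ = 0.26 × 352.1 = 91.55 → ξ₂ = 77.81 mol.
Outlet amounts (n = n₀ + Σ ν·ξ):
  Q: 352.1 − 2(6.866) − 1(77.81) = 260.6
  R: 0 + 2(6.866) = 13.73
  M: 0 + 2(77.81) = 155.6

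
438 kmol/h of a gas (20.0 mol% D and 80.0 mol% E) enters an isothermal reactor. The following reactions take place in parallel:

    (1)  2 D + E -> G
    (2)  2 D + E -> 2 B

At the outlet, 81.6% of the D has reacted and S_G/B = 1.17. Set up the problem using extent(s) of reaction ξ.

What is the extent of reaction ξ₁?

ξ₁ = 25 kmol/h

Conversion of D: D consumed = 0.816 × 87.6 = 71.48 kmol/h = 2ξ₁ + 2ξ₂.
Selectivity: 1ξ₁ / (2ξ₂) = 1.17 → ξ₁ = 2.34 ξ₂.
Substitute: (2·2.34 + 2) ξ₂ = 71.48 → ξ₂ = 10.7 kmol/h, ξ₁ = 25.04 kmol/h.
Outlet amounts (n = n₀ + Σ ν·ξ):
  D: 87.6 − 2(25.04) − 2(10.7) = 16.12
  E: 350.4 − 1(25.04) − 1(10.7) = 314.7
  G: 0 + 1(25.04) = 25.04
  B: 0 + 2(10.7) = 21.4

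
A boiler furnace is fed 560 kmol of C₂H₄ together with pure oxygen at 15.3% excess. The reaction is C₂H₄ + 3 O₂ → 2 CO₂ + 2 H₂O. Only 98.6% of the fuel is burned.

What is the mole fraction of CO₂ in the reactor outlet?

Stoichiometric O₂ = 3 × 560 = 1680 kmol; O₂ fed = 1680 × 1.153 = 1937 kmol.
Fuel reacted = 0.986 × 560 → ξ = 552.2 kmol.
Outlet (n = n₀ + ν ξ):
  C₂H₄: 560 − 1(552.2) = 7.84
  O₂: 1937 − 3(552.2) = 280.6
  CO₂: 0 + 2(552.2) = 1104
  H₂O: 0 + 2(552.2) = 1104
Total out = 2497 kmol; y_CO₂ = 1104 / 2497 = 0.4423.

0.442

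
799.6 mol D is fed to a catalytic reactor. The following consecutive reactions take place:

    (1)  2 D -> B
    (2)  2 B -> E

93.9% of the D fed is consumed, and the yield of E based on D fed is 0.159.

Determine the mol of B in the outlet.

121 mol

Conversion of D: D consumed = 2ξ₁ = 0.939 × 799.6 → ξ₁ = 375.4 mol.
Yield of E: 1ξ₂ / 799.6 = 0.159 → ξ₂ = 127.1 mol.
Outlet amounts (n = n₀ + Σ ν·ξ):
  D: 799.6 − 2(375.4) = 48.78
  B: 0 + 1(375.4) − 2(127.1) = 121.1
  E: 0 + 1(127.1) = 127.1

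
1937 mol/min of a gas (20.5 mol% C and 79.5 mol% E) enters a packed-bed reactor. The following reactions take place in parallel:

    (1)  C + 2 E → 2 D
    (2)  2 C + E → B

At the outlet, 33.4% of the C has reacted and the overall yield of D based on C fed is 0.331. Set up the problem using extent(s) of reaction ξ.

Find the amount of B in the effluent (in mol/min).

33.5 mol/min

Yield of D: 2ξ₁ / 397.1 = 0.331 → ξ₁ = 65.72 mol/min.
Conversion of C: 1ξ₁ + 2ξ₂ = 0.334 × 397.1 = 132.6 → ξ₂ = 33.45 mol/min.
Outlet amounts (n = n₀ + Σ ν·ξ):
  C: 397.1 − 1(65.72) − 2(33.45) = 264.5
  E: 1540 − 2(65.72) − 1(33.45) = 1375
  D: 0 + 2(65.72) = 131.4
  B: 0 + 1(33.45) = 33.45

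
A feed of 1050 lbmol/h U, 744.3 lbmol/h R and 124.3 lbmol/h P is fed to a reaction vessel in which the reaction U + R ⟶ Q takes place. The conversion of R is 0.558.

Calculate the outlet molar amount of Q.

R reacted = 0.558 × 744.3 = 415.3 lbmol/h; ν_R = −1, so ξ = 415.3/1 = 415.3 lbmol/h.
Outlet amounts (n = n₀ + ν ξ):
  U: 1050 − 1(415.3) = 634.7
  R: 744.3 − 1(415.3) = 329
  Q: 0 + 1(415.3) = 415.3
  P: 124.3 (inert)

415 lbmol/h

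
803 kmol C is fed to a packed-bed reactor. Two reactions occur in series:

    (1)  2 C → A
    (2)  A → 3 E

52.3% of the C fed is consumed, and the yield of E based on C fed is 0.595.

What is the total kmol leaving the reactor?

Conversion of C: C consumed = 2ξ₁ = 0.523 × 803 → ξ₁ = 210 kmol.
Yield of E: 3ξ₂ / 803 = 0.595 → ξ₂ = 159.3 kmol.
Outlet amounts (n = n₀ + Σ ν·ξ):
  C: 803 − 2(210) = 383
  A: 0 + 1(210) − 1(159.3) = 50.72
  E: 0 + 3(159.3) = 477.8
Total out = 383 + 50.72 + 477.8 = 911.5 kmol.

912 kmol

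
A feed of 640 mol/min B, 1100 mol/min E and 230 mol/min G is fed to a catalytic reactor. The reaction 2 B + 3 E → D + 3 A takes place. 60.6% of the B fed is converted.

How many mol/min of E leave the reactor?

518 mol/min

B reacted = 0.606 × 640 = 387.8 mol/min; ν_B = −2, so ξ = 387.8/2 = 193.9 mol/min.
Outlet amounts (n = n₀ + ν ξ):
  B: 640 − 2(193.9) = 252.2
  E: 1100 − 3(193.9) = 518.2
  D: 0 + 1(193.9) = 193.9
  A: 0 + 3(193.9) = 581.8
  G: 230 (inert)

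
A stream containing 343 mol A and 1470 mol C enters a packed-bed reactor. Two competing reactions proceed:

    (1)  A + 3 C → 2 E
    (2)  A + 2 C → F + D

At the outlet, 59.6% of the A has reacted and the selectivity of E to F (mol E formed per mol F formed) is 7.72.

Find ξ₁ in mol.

ξ₁ = 162 mol

Conversion of A: A consumed = 0.596 × 343 = 204.4 mol = 1ξ₁ + 1ξ₂.
Selectivity: 2ξ₁ / (1ξ₂) = 7.72 → ξ₁ = 3.86 ξ₂.
Substitute: (1·3.86 + 1) ξ₂ = 204.4 → ξ₂ = 42.06 mol, ξ₁ = 162.4 mol.
Outlet amounts (n = n₀ + Σ ν·ξ):
  A: 343 − 1(162.4) − 1(42.06) = 138.6
  C: 1470 − 3(162.4) − 2(42.06) = 898.8
  E: 0 + 2(162.4) = 324.7
  F: 0 + 1(42.06) = 42.06
  D: 0 + 1(42.06) = 42.06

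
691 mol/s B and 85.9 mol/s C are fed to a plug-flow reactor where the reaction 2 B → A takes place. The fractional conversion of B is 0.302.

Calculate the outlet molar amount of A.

104 mol/s

B reacted = 0.302 × 691 = 208.7 mol/s; ν_B = −2, so ξ = 208.7/2 = 104.3 mol/s.
Outlet amounts (n = n₀ + ν ξ):
  B: 691 − 2(104.3) = 482.3
  A: 0 + 1(104.3) = 104.3
  C: 85.9 (inert)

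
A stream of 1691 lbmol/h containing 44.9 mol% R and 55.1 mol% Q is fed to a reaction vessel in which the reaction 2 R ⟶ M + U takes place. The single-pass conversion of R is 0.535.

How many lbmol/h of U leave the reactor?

203 lbmol/h

R reacted = 0.535 × 759.3 = 406.2 lbmol/h; ν_R = −2, so ξ = 406.2/2 = 203.1 lbmol/h.
Outlet amounts (n = n₀ + ν ξ):
  R: 759.3 − 2(203.1) = 353.1
  M: 0 + 1(203.1) = 203.1
  U: 0 + 1(203.1) = 203.1
  Q: 931.7 (inert)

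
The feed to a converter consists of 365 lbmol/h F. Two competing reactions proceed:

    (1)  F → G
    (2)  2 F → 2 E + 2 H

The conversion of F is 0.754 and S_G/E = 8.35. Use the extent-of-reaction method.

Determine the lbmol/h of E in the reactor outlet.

Conversion of F: F consumed = 0.754 × 365 = 275.2 lbmol/h = 1ξ₁ + 2ξ₂.
Selectivity: 1ξ₁ / (2ξ₂) = 8.35 → ξ₁ = 16.7 ξ₂.
Substitute: (1·16.7 + 2) ξ₂ = 275.2 → ξ₂ = 14.72 lbmol/h, ξ₁ = 245.8 lbmol/h.
Outlet amounts (n = n₀ + Σ ν·ξ):
  F: 365 − 1(245.8) − 2(14.72) = 89.79
  G: 0 + 1(245.8) = 245.8
  E: 0 + 2(14.72) = 29.43
  H: 0 + 2(14.72) = 29.43

29.4 lbmol/h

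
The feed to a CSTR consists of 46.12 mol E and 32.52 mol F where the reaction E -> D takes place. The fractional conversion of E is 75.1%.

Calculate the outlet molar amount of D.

E reacted = 0.751 × 46.12 = 34.64 mol; ν_E = −1, so ξ = 34.64/1 = 34.64 mol.
Outlet amounts (n = n₀ + ν ξ):
  E: 46.12 − 1(34.64) = 11.48
  D: 0 + 1(34.64) = 34.64
  F: 32.52 (inert)

34.6 mol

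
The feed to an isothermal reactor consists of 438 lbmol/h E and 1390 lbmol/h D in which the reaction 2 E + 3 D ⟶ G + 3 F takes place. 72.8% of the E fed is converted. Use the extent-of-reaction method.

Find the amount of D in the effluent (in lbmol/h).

912 lbmol/h

E reacted = 0.728 × 438 = 318.9 lbmol/h; ν_E = −2, so ξ = 318.9/2 = 159.4 lbmol/h.
Outlet amounts (n = n₀ + ν ξ):
  E: 438 − 2(159.4) = 119.1
  D: 1390 − 3(159.4) = 911.7
  G: 0 + 1(159.4) = 159.4
  F: 0 + 3(159.4) = 478.3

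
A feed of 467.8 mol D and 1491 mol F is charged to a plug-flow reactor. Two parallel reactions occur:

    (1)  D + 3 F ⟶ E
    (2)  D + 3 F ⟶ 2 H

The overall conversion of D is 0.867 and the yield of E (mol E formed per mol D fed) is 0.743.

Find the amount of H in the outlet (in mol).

Yield of E: 1ξ₁ / 467.8 = 0.743 → ξ₁ = 347.6 mol.
Conversion of D: 1ξ₁ + 1ξ₂ = 0.867 × 467.8 = 405.6 → ξ₂ = 58.01 mol.
Outlet amounts (n = n₀ + Σ ν·ξ):
  D: 467.8 − 1(347.6) − 1(58.01) = 62.22
  F: 1491 − 3(347.6) − 3(58.01) = 274.3
  E: 0 + 1(347.6) = 347.6
  H: 0 + 2(58.01) = 116

116 mol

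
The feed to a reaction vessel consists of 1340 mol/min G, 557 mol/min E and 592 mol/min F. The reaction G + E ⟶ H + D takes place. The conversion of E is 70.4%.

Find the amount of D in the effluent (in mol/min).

392 mol/min

E reacted = 0.704 × 557 = 392.1 mol/min; ν_E = −1, so ξ = 392.1/1 = 392.1 mol/min.
Outlet amounts (n = n₀ + ν ξ):
  G: 1340 − 1(392.1) = 947.9
  E: 557 − 1(392.1) = 164.9
  H: 0 + 1(392.1) = 392.1
  D: 0 + 1(392.1) = 392.1
  F: 592 (inert)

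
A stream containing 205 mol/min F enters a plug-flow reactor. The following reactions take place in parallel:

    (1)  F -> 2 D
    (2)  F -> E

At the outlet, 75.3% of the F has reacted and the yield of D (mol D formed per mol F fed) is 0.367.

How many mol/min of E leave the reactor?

117 mol/min

Yield of D: 2ξ₁ / 205 = 0.367 → ξ₁ = 37.62 mol/min.
Conversion of F: 1ξ₁ + 1ξ₂ = 0.753 × 205 = 154.4 → ξ₂ = 116.7 mol/min.
Outlet amounts (n = n₀ + Σ ν·ξ):
  F: 205 − 1(37.62) − 1(116.7) = 50.63
  D: 0 + 2(37.62) = 75.23
  E: 0 + 1(116.7) = 116.7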